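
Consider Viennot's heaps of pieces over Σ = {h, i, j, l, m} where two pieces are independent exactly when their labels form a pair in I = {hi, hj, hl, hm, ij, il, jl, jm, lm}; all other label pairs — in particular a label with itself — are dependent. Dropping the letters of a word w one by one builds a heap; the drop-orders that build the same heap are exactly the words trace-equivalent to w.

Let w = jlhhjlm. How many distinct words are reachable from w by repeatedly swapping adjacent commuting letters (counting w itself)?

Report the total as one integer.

piece 0:j — minimal
piece 1:l — minimal
piece 2:h — minimal
piece 3:h rests on {2:h}
piece 4:j rests on {0:j}
piece 5:l rests on {1:l}
piece 6:m — minimal
minimal pieces: {0:j, 1:l, 2:h, 6:m}
ways to finish when only these pieces remain (= sum over removing one remaining piece with nothing left below it):
  1 left: {3}→1  {4}→1  {5}→1  {6}→1
  2 left: {0,4}→1  {1,5}→1  {2,3}→1  {3,4}→2  {3,5}→2  {3,6}→2  {4,5}→2  {4,6}→2  {5,6}→2
  3 left: {0,3,4}→3  {0,4,5}→3  {0,4,6}→3  {1,3,5}→3  {1,4,5}→3  {1,5,6}→3  {2,3,4}→3  {2,3,5}→3  {2,3,6}→3  {3,4,5}→6  {3,4,6}→6  {3,5,6}→6  {4,5,6}→6
  4 left: {0,1,4,5}→6  {0,2,3,4}→6  {0,3,4,5}→12  {0,3,4,6}→12  {0,4,5,6}→12  {1,2,3,5}→6  {1,3,4,5}→12  {1,3,5,6}→12  {1,4,5,6}→12  {2,3,4,5}→12  {2,3,4,6}→12  {2,3,5,6}→12  {3,4,5,6}→24
  5 left: {0,1,3,4,5}→30  {0,1,4,5,6}→30  {0,2,3,4,5}→30  {0,2,3,4,6}→30  {0,3,4,5,6}→60  {1,2,3,4,5}→30  {1,2,3,5,6}→30  {1,3,4,5,6}→60  {2,3,4,5,6}→60
  placing 0:j first → 180 extensions
  placing 1:l first → 180 extensions
  placing 2:h first → 180 extensions
  placing 6:m first → 90 extensions
total linear extensions = 630

630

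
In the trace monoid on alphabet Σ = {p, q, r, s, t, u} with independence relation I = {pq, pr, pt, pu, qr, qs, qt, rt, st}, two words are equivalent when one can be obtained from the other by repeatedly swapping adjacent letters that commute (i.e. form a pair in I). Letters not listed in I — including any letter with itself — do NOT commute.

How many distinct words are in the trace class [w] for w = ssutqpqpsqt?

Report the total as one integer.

0(s) covers ∅
1(s) covers 0:s
2(u) covers 1:s
3(t) covers 2:u
4(q) covers 2:u
5(p) covers 1:s
6(q) covers 4:q
7(p) covers 5:p
8(s) covers 2:u, 7:p
9(q) covers 6:q
10(t) covers 3:t
floor of heap: 0:s
completions by unplaced set U, small U first (add the entries for U minus each lowest piece of U):
  |U|=1: {8}:1  {9}:1  {10}:1
  |U|=2: {3,10}:1  {6,9}:1  {7,8}:1  {8,9}:2  {8,10}:2  {9,10}:2
  |U|=3: {3,8,10}:3  {3,9,10}:3  {4,6,9}:1  {5,7,8}:1  {6,8,9}:3  {6,9,10}:3  {7,8,9}:3  {7,8,10}:3  {8,9,10}:6
  |U|=4: {3,6,9,10}:6  {3,7,8,10}:6  {3,8,9,10}:12  {4,6,8,9}:4  {4,6,9,10}:4  {5,7,8,9}:4  {5,7,8,10}:4  {6,7,8,9}:6  {6,8,9,10}:12  {7,8,9,10}:12
  |U|=5: {3,4,6,9,10}:10  {3,5,7,8,10}:10  {3,6,8,9,10}:30  {3,7,8,9,10}:30  {4,6,7,8,9}:10  {4,6,8,9,10}:20  {5,6,7,8,9}:10  {5,7,8,9,10}:20  {6,7,8,9,10}:30
  |U|=6: {3,4,6,8,9,10}:60  {3,5,7,8,9,10}:60  {3,6,7,8,9,10}:90  {4,5,6,7,8,9}:20  {4,6,7,8,9,10}:60  {5,6,7,8,9,10}:60
  |U|=7: {2,3,4,6,8,9,10}:60  {3,4,6,7,8,9,10}:210  {3,5,6,7,8,9,10}:210  {4,5,6,7,8,9,10}:140
  |U|=8: {2,3,4,6,7,8,9,10}:270  {3,4,5,6,7,8,9,10}:560
  |U|=9: {2,3,4,5,6,7,8,9,10}:830
  start at 0(s): 830

830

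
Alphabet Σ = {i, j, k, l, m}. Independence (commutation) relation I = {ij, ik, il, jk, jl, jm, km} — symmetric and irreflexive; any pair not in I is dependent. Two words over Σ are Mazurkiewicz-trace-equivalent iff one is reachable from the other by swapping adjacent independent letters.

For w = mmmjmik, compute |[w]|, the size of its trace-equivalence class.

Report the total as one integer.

#0=m has no predecessor
#1=m depends on [0:m]
#2=m depends on [1:m]
#3=j has no predecessor
#4=m depends on [2:m]
#5=i depends on [4:m]
#6=k has no predecessor
sources: [0:m, 3:j, 6:k]
N(rest) = Σ N(rest − s) over sources s of rest; N(one piece) = 1:
  size 1 → [3]=1  [5]=1  [6]=1
  size 2 → [3,5]=2  [3,6]=2  [4,5]=1  [5,6]=2
  size 3 → [2,4,5]=1  [3,4,5]=3  [3,5,6]=6  [4,5,6]=3
  size 4 → [1,2,4,5]=1  [2,3,4,5]=4  [2,4,5,6]=4  [3,4,5,6]=12
  size 5 → [0,1,2,4,5]=1  [1,2,3,4,5]=5  [1,2,4,5,6]=5  [2,3,4,5,6]=20
  first=0(m) contributes 30
  first=3(j) contributes 6
  first=6(k) contributes 6
|[w]| = 42

42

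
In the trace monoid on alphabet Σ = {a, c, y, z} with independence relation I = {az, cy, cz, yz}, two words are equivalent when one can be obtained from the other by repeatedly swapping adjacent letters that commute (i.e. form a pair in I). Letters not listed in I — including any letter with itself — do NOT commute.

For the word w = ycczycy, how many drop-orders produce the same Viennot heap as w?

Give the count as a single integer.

drop 0:y onto floor
drop 1:c onto floor
drop 2:c onto {1:c}
drop 3:z onto floor
drop 4:y onto {0:y}
drop 5:c onto {2:c}
drop 6:y onto {4:y}
ground layer = {0:y, 1:c, 3:z}
drop-orders for the pieces not yet dropped (sum over which currently-grounded one goes next):
  1 to go: {3} 1  {5} 1  {6} 1
  2 to go: {2,5} 1  {3,5} 2  {3,6} 2  {4,6} 1  {5,6} 2
  3 to go: {0,4,6} 1  {1,2,5} 1  {2,3,5} 3  {2,5,6} 3  {3,4,6} 3  {3,5,6} 6  {4,5,6} 3
  4 to go: {0,3,4,6} 4  {0,4,5,6} 4  {1,2,3,5} 4  {1,2,5,6} 4  {2,3,5,6} 12  {2,4,5,6} 6  {3,4,5,6} 12
  5 to go: {0,2,4,5,6} 10  {0,3,4,5,6} 20  {1,2,3,5,6} 20  {1,2,4,5,6} 10  {2,3,4,5,6} 30
  if 0:y drops first: 60 orders
  if 1:c drops first: 60 orders
  if 3:z drops first: 20 orders
heap linearizations: 140

140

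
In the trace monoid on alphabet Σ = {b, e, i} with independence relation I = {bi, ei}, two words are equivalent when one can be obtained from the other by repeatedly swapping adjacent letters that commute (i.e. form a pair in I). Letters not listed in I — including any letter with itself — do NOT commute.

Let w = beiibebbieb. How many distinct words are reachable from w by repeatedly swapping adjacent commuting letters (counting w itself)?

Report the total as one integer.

165

drop 0:b onto floor
drop 1:e onto {0:b}
drop 2:i onto floor
drop 3:i onto {2:i}
drop 4:b onto {1:e}
drop 5:e onto {4:b}
drop 6:b onto {5:e}
drop 7:b onto {6:b}
drop 8:i onto {3:i}
drop 9:e onto {7:b}
drop 10:b onto {9:e}
ground layer = {0:b, 2:i}
drop-orders for the pieces not yet dropped (sum over which currently-grounded one goes next):
  1 to go: {8} 1  {10} 1
  2 to go: {3,8} 1  {8,10} 2  {9,10} 1
  3 to go: {2,3,8} 1  {3,8,10} 3  {7,9,10} 1  {8,9,10} 3
  4 to go: {2,3,8,10} 4  {3,8,9,10} 6  {6,7,9,10} 1  {7,8,9,10} 4
  5 to go: {2,3,8,9,10} 10  {3,7,8,9,10} 10  {5,6,7,9,10} 1  {6,7,8,9,10} 5
  6 to go: {2,3,7,8,9,10} 20  {3,6,7,8,9,10} 15  {4,5,6,7,9,10} 1  {5,6,7,8,9,10} 6
  7 to go: {1,4,5,6,7,9,10} 1  {2,3,6,7,8,9,10} 35  {3,5,6,7,8,9,10} 21  {4,5,6,7,8,9,10} 7
  8 to go: {0,1,4,5,6,7,9,10} 1  {1,4,5,6,7,8,9,10} 8  {2,3,5,6,7,8,9,10} 56  {3,4,5,6,7,8,9,10} 28
  9 to go: {0,1,4,5,6,7,8,9,10} 9  {1,3,4,5,6,7,8,9,10} 36  {2,3,4,5,6,7,8,9,10} 84
  if 0:b drops first: 120 orders
  if 2:i drops first: 45 orders
heap linearizations: 165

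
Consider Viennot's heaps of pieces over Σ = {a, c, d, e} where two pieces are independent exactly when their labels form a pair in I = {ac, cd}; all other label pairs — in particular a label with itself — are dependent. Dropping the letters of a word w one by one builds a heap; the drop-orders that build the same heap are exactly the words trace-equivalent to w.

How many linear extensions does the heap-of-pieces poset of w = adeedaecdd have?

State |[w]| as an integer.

3

#0=a has no predecessor
#1=d depends on [0:a]
#2=e depends on [1:d]
#3=e depends on [2:e]
#4=d depends on [3:e]
#5=a depends on [4:d]
#6=e depends on [5:a]
#7=c depends on [6:e]
#8=d depends on [6:e]
#9=d depends on [8:d]
sources: [0:a]
N(rest) = Σ N(rest − s) over sources s of rest; N(one piece) = 1:
  size 1 → [7]=1  [9]=1
  size 2 → [7,9]=2  [8,9]=1
  size 3 → [7,8,9]=3
  size 4 → [6,7,8,9]=3
  size 5 → [5,6,7,8,9]=3
  size 6 → [4,5,6,7,8,9]=3
  size 7 → [3,4,5,6,7,8,9]=3
  size 8 → [2,3,4,5,6,7,8,9]=3
  first=0(a) contributes 3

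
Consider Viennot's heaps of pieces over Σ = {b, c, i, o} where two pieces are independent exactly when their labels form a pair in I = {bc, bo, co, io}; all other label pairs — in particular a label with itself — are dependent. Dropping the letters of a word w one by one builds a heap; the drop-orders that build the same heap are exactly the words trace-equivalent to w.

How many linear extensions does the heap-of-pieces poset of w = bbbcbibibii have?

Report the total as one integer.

5

0(b) covers ∅
1(b) covers 0:b
2(b) covers 1:b
3(c) covers ∅
4(b) covers 2:b
5(i) covers 3:c, 4:b
6(b) covers 5:i
7(i) covers 6:b
8(b) covers 7:i
9(i) covers 8:b
10(i) covers 9:i
floor of heap: 0:b, 3:c
completions by unplaced set U, small U first (add the entries for U minus each lowest piece of U):
  |U|=1: {10}:1
  |U|=2: {9,10}:1
  |U|=3: {8,9,10}:1
  |U|=4: {7,8,9,10}:1
  |U|=5: {6,7,8,9,10}:1
  |U|=6: {5,6,7,8,9,10}:1
  |U|=7: {3,5,6,7,8,9,10}:1  {4,5,6,7,8,9,10}:1
  |U|=8: {2,4,5,6,7,8,9,10}:1  {3,4,5,6,7,8,9,10}:2
  |U|=9: {1,2,4,5,6,7,8,9,10}:1  {2,3,4,5,6,7,8,9,10}:3
  start at 0(b): 4
  start at 3(c): 1
sum over floor = 5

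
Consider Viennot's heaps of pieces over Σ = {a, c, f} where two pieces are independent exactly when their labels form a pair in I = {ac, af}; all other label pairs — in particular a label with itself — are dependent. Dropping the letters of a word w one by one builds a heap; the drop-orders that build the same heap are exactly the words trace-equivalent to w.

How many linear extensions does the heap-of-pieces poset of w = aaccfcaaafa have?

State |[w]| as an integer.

0(a) covers ∅
1(a) covers 0:a
2(c) covers ∅
3(c) covers 2:c
4(f) covers 3:c
5(c) covers 4:f
6(a) covers 1:a
7(a) covers 6:a
8(a) covers 7:a
9(f) covers 5:c
10(a) covers 8:a
floor of heap: 0:a, 2:c
completions by unplaced set U, small U first (add the entries for U minus each lowest piece of U):
  |U|=1: {9}:1  {10}:1
  |U|=2: {5,9}:1  {8,10}:1  {9,10}:2
  |U|=3: {4,5,9}:1  {5,9,10}:3  {7,8,10}:1  {8,9,10}:3
  |U|=4: {3,4,5,9}:1  {4,5,9,10}:4  {5,8,9,10}:6  {6,7,8,10}:1  {7,8,9,10}:4
  |U|=5: {1,6,7,8,10}:1  {2,3,4,5,9}:1  {3,4,5,9,10}:5  {4,5,8,9,10}:10  {5,7,8,9,10}:10  {6,7,8,9,10}:5
  |U|=6: {0,1,6,7,8,10}:1  {1,6,7,8,9,10}:6  {2,3,4,5,9,10}:6  {3,4,5,8,9,10}:15  {4,5,7,8,9,10}:20  {5,6,7,8,9,10}:15
  |U|=7: {0,1,6,7,8,9,10}:7  {1,5,6,7,8,9,10}:21  {2,3,4,5,8,9,10}:21  {3,4,5,7,8,9,10}:35  {4,5,6,7,8,9,10}:35
  |U|=8: {0,1,5,6,7,8,9,10}:28  {1,4,5,6,7,8,9,10}:56  {2,3,4,5,7,8,9,10}:56  {3,4,5,6,7,8,9,10}:70
  |U|=9: {0,1,4,5,6,7,8,9,10}:84  {1,3,4,5,6,7,8,9,10}:126  {2,3,4,5,6,7,8,9,10}:126
  start at 0(a): 252
  start at 2(c): 210
sum over floor = 462

462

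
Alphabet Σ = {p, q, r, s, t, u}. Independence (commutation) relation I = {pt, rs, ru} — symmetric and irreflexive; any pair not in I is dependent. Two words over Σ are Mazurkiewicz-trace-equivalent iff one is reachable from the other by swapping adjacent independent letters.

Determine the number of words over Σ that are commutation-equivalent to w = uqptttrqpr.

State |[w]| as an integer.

#0=u has no predecessor
#1=q depends on [0:u]
#2=p depends on [1:q]
#3=t depends on [1:q]
#4=t depends on [3:t]
#5=t depends on [4:t]
#6=r depends on [2:p, 5:t]
#7=q depends on [6:r]
#8=p depends on [7:q]
#9=r depends on [8:p]
sources: [0:u]
N(rest) = Σ N(rest − s) over sources s of rest; N(one piece) = 1:
  size 1 → [9]=1
  size 2 → [8,9]=1
  size 3 → [7,8,9]=1
  size 4 → [6,7,8,9]=1
  size 5 → [2,6,7,8,9]=1  [5,6,7,8,9]=1
  size 6 → [2,5,6,7,8,9]=2  [4,5,6,7,8,9]=1
  size 7 → [2,4,5,6,7,8,9]=3  [3,4,5,6,7,8,9]=1
  size 8 → [2,3,4,5,6,7,8,9]=4
  first=0(u) contributes 4

4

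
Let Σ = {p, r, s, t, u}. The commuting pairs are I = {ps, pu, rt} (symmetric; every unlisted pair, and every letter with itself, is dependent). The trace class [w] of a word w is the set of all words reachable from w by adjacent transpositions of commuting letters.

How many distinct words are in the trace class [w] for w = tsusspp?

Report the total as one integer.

15

#0=t has no predecessor
#1=s depends on [0:t]
#2=u depends on [1:s]
#3=s depends on [2:u]
#4=s depends on [3:s]
#5=p depends on [0:t]
#6=p depends on [5:p]
sources: [0:t]
N(rest) = Σ N(rest − s) over sources s of rest; N(one piece) = 1:
  size 1 → [4]=1  [6]=1
  size 2 → [3,4]=1  [4,6]=2  [5,6]=1
  size 3 → [2,3,4]=1  [3,4,6]=3  [4,5,6]=3
  size 4 → [1,2,3,4]=1  [2,3,4,6]=4  [3,4,5,6]=6
  size 5 → [1,2,3,4,6]=5  [2,3,4,5,6]=10
  first=0(t) contributes 15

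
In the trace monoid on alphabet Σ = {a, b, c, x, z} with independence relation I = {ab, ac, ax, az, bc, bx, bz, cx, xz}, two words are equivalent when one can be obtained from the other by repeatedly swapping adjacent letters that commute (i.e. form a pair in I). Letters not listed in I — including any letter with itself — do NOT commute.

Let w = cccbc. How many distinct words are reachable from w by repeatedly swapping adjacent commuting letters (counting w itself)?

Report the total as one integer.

0(c) covers ∅
1(c) covers 0:c
2(c) covers 1:c
3(b) covers ∅
4(c) covers 2:c
floor of heap: 0:c, 3:b
completions by unplaced set U, small U first (add the entries for U minus each lowest piece of U):
  |U|=1: {3}:1  {4}:1
  |U|=2: {2,4}:1  {3,4}:2
  |U|=3: {1,2,4}:1  {2,3,4}:3
  start at 0(c): 4
  start at 3(b): 1
sum over floor = 5

5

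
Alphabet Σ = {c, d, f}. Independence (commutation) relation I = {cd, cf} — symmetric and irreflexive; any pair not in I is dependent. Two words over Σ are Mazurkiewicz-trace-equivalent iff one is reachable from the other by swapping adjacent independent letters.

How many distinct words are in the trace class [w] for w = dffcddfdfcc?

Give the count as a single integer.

165

drop 0:d onto floor
drop 1:f onto {0:d}
drop 2:f onto {1:f}
drop 3:c onto floor
drop 4:d onto {2:f}
drop 5:d onto {4:d}
drop 6:f onto {5:d}
drop 7:d onto {6:f}
drop 8:f onto {7:d}
drop 9:c onto {3:c}
drop 10:c onto {9:c}
ground layer = {0:d, 3:c}
drop-orders for the pieces not yet dropped (sum over which currently-grounded one goes next):
  1 to go: {8} 1  {10} 1
  2 to go: {7,8} 1  {8,10} 2  {9,10} 1
  3 to go: {3,9,10} 1  {6,7,8} 1  {7,8,10} 3  {8,9,10} 3
  4 to go: {3,8,9,10} 4  {5,6,7,8} 1  {6,7,8,10} 4  {7,8,9,10} 6
  5 to go: {3,7,8,9,10} 10  {4,5,6,7,8} 1  {5,6,7,8,10} 5  {6,7,8,9,10} 10
  6 to go: {2,4,5,6,7,8} 1  {3,6,7,8,9,10} 20  {4,5,6,7,8,10} 6  {5,6,7,8,9,10} 15
  7 to go: {1,2,4,5,6,7,8} 1  {2,4,5,6,7,8,10} 7  {3,5,6,7,8,9,10} 35  {4,5,6,7,8,9,10} 21
  8 to go: {0,1,2,4,5,6,7,8} 1  {1,2,4,5,6,7,8,10} 8  {2,4,5,6,7,8,9,10} 28  {3,4,5,6,7,8,9,10} 56
  9 to go: {0,1,2,4,5,6,7,8,10} 9  {1,2,4,5,6,7,8,9,10} 36  {2,3,4,5,6,7,8,9,10} 84
  if 0:d drops first: 120 orders
  if 3:c drops first: 45 orders
heap linearizations: 165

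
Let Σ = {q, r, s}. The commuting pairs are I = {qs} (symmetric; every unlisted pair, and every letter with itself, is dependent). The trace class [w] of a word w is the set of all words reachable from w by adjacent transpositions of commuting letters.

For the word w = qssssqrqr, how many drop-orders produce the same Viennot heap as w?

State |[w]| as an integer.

15

0(q) covers ∅
1(s) covers ∅
2(s) covers 1:s
3(s) covers 2:s
4(s) covers 3:s
5(q) covers 0:q
6(r) covers 4:s, 5:q
7(q) covers 6:r
8(r) covers 7:q
floor of heap: 0:q, 1:s
completions by unplaced set U, small U first (add the entries for U minus each lowest piece of U):
  |U|=1: {8}:1
  |U|=2: {7,8}:1
  |U|=3: {6,7,8}:1
  |U|=4: {4,6,7,8}:1  {5,6,7,8}:1
  |U|=5: {0,5,6,7,8}:1  {3,4,6,7,8}:1  {4,5,6,7,8}:2
  |U|=6: {0,4,5,6,7,8}:3  {2,3,4,6,7,8}:1  {3,4,5,6,7,8}:3
  |U|=7: {0,3,4,5,6,7,8}:6  {1,2,3,4,6,7,8}:1  {2,3,4,5,6,7,8}:4
  start at 0(q): 5
  start at 1(s): 10
sum over floor = 15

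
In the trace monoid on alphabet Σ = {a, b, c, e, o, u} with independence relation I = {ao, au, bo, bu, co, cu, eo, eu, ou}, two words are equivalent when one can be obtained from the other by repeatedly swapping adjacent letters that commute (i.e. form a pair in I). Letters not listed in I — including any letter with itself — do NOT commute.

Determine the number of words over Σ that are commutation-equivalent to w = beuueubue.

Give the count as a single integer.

126

drop 0:b onto floor
drop 1:e onto {0:b}
drop 2:u onto floor
drop 3:u onto {2:u}
drop 4:e onto {1:e}
drop 5:u onto {3:u}
drop 6:b onto {4:e}
drop 7:u onto {5:u}
drop 8:e onto {6:b}
ground layer = {0:b, 2:u}
drop-orders for the pieces not yet dropped (sum over which currently-grounded one goes next):
  1 to go: {7} 1  {8} 1
  2 to go: {5,7} 1  {6,8} 1  {7,8} 2
  3 to go: {3,5,7} 1  {4,6,8} 1  {5,7,8} 3  {6,7,8} 3
  4 to go: {1,4,6,8} 1  {2,3,5,7} 1  {3,5,7,8} 4  {4,6,7,8} 4  {5,6,7,8} 6
  5 to go: {0,1,4,6,8} 1  {1,4,6,7,8} 5  {2,3,5,7,8} 5  {3,5,6,7,8} 10  {4,5,6,7,8} 10
  6 to go: {0,1,4,6,7,8} 6  {1,4,5,6,7,8} 15  {2,3,5,6,7,8} 15  {3,4,5,6,7,8} 20
  7 to go: {0,1,4,5,6,7,8} 21  {1,3,4,5,6,7,8} 35  {2,3,4,5,6,7,8} 35
  if 0:b drops first: 70 orders
  if 2:u drops first: 56 orders
heap linearizations: 126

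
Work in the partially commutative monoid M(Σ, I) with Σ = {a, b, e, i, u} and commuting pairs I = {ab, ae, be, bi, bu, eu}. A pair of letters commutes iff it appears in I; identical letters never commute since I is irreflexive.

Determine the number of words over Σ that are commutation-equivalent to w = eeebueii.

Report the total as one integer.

40

0(e) covers ∅
1(e) covers 0:e
2(e) covers 1:e
3(b) covers ∅
4(u) covers ∅
5(e) covers 2:e
6(i) covers 4:u, 5:e
7(i) covers 6:i
floor of heap: 0:e, 3:b, 4:u
completions by unplaced set U, small U first (add the entries for U minus each lowest piece of U):
  |U|=1: {3}:1  {7}:1
  |U|=2: {3,7}:2  {6,7}:1
  |U|=3: {3,6,7}:3  {4,6,7}:1  {5,6,7}:1
  |U|=4: {2,5,6,7}:1  {3,4,6,7}:4  {3,5,6,7}:4  {4,5,6,7}:2
  |U|=5: {1,2,5,6,7}:1  {2,3,5,6,7}:5  {2,4,5,6,7}:3  {3,4,5,6,7}:10
  |U|=6: {0,1,2,5,6,7}:1  {1,2,3,5,6,7}:6  {1,2,4,5,6,7}:4  {2,3,4,5,6,7}:18
  start at 0(e): 28
  start at 3(b): 5
  start at 4(u): 7
sum over floor = 40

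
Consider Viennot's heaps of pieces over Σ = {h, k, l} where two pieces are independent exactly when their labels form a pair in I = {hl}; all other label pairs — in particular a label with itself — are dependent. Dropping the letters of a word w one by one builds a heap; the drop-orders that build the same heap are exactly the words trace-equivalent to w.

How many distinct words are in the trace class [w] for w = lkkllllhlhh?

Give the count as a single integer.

piece 0:l — minimal
piece 1:k rests on {0:l}
piece 2:k rests on {1:k}
piece 3:l rests on {2:k}
piece 4:l rests on {3:l}
piece 5:l rests on {4:l}
piece 6:l rests on {5:l}
piece 7:h rests on {2:k}
piece 8:l rests on {6:l}
piece 9:h rests on {7:h}
piece 10:h rests on {9:h}
minimal pieces: {0:l}
ways to finish when only these pieces remain (= sum over removing one remaining piece with nothing left below it):
  1 left: {8}→1  {10}→1
  2 left: {6,8}→1  {8,10}→2  {9,10}→1
  3 left: {5,6,8}→1  {6,8,10}→3  {7,9,10}→1  {8,9,10}→3
  4 left: {4,5,6,8}→1  {5,6,8,10}→4  {6,8,9,10}→6  {7,8,9,10}→4
  5 left: {3,4,5,6,8}→1  {4,5,6,8,10}→5  {5,6,8,9,10}→10  {6,7,8,9,10}→10
  6 left: {3,4,5,6,8,10}→6  {4,5,6,8,9,10}→15  {5,6,7,8,9,10}→20
  7 left: {3,4,5,6,8,9,10}→21  {4,5,6,7,8,9,10}→35
  8 left: {3,4,5,6,7,8,9,10}→56
  9 left: {2,3,4,5,6,7,8,9,10}→56
  placing 0:l first → 56 extensions

56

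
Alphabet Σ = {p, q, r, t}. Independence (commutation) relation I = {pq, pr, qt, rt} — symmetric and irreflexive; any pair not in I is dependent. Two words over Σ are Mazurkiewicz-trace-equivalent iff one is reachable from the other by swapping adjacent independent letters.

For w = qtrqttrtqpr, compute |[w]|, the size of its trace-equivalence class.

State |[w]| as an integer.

462

piece 0:q — minimal
piece 1:t — minimal
piece 2:r rests on {0:q}
piece 3:q rests on {2:r}
piece 4:t rests on {1:t}
piece 5:t rests on {4:t}
piece 6:r rests on {3:q}
piece 7:t rests on {5:t}
piece 8:q rests on {6:r}
piece 9:p rests on {7:t}
piece 10:r rests on {8:q}
minimal pieces: {0:q, 1:t}
ways to finish when only these pieces remain (= sum over removing one remaining piece with nothing left below it):
  1 left: {9}→1  {10}→1
  2 left: {7,9}→1  {8,10}→1  {9,10}→2
  3 left: {5,7,9}→1  {6,8,10}→1  {7,9,10}→3  {8,9,10}→3
  4 left: {3,6,8,10}→1  {4,5,7,9}→1  {5,7,9,10}→4  {6,8,9,10}→4  {7,8,9,10}→6
  5 left: {1,4,5,7,9}→1  {2,3,6,8,10}→1  {3,6,8,9,10}→5  {4,5,7,9,10}→5  {5,7,8,9,10}→10  {6,7,8,9,10}→10
  6 left: {0,2,3,6,8,10}→1  {1,4,5,7,9,10}→6  {2,3,6,8,9,10}→6  {3,6,7,8,9,10}→15  {4,5,7,8,9,10}→15  {5,6,7,8,9,10}→20
  7 left: {0,2,3,6,8,9,10}→7  {1,4,5,7,8,9,10}→21  {2,3,6,7,8,9,10}→21  {3,5,6,7,8,9,10}→35  {4,5,6,7,8,9,10}→35
  8 left: {0,2,3,6,7,8,9,10}→28  {1,4,5,6,7,8,9,10}→56  {2,3,5,6,7,8,9,10}→56  {3,4,5,6,7,8,9,10}→70
  9 left: {0,2,3,5,6,7,8,9,10}→84  {1,3,4,5,6,7,8,9,10}→126  {2,3,4,5,6,7,8,9,10}→126
  placing 0:q first → 252 extensions
  placing 1:t first → 210 extensions
total linear extensions = 462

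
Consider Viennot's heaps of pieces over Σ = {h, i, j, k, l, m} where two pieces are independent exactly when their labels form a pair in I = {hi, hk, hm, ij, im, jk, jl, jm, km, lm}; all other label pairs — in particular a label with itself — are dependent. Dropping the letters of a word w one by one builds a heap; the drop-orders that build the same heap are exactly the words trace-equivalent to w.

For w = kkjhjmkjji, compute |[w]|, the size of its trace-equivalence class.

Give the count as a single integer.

piece 0:k — minimal
piece 1:k rests on {0:k}
piece 2:j — minimal
piece 3:h rests on {2:j}
piece 4:j rests on {3:h}
piece 5:m — minimal
piece 6:k rests on {1:k}
piece 7:j rests on {4:j}
piece 8:j rests on {7:j}
piece 9:i rests on {6:k}
minimal pieces: {0:k, 2:j, 5:m}
ways to finish when only these pieces remain (= sum over removing one remaining piece with nothing left below it):
  1 left: {5}→1  {8}→1  {9}→1
  2 left: {5,8}→2  {5,9}→2  {6,9}→1  {7,8}→1  {8,9}→2
  3 left: {1,6,9}→1  {4,7,8}→1  {5,6,9}→3  {5,7,8}→3  {5,8,9}→6  {6,8,9}→3  {7,8,9}→3
  4 left: {0,1,6,9}→1  {1,5,6,9}→4  {1,6,8,9}→4  {3,4,7,8}→1  {4,5,7,8}→4  {4,7,8,9}→4  {5,6,8,9}→12  {5,7,8,9}→12  {6,7,8,9}→6
  5 left: {0,1,5,6,9}→5  {0,1,6,8,9}→5  {1,5,6,8,9}→20  {1,6,7,8,9}→10  {2,3,4,7,8}→1  {3,4,5,7,8}→5  {3,4,7,8,9}→5  {4,5,7,8,9}→20  {4,6,7,8,9}→10  {5,6,7,8,9}→30
  6 left: {0,1,5,6,8,9}→30  {0,1,6,7,8,9}→15  {1,4,6,7,8,9}→20  {1,5,6,7,8,9}→60  {2,3,4,5,7,8}→6  {2,3,4,7,8,9}→6  {3,4,5,7,8,9}→30  {3,4,6,7,8,9}→15  {4,5,6,7,8,9}→60
  7 left: {0,1,4,6,7,8,9}→35  {0,1,5,6,7,8,9}→105  {1,3,4,6,7,8,9}→35  {1,4,5,6,7,8,9}→140  {2,3,4,5,7,8,9}→42  {2,3,4,6,7,8,9}→21  {3,4,5,6,7,8,9}→105
  8 left: {0,1,3,4,6,7,8,9}→70  {0,1,4,5,6,7,8,9}→280  {1,2,3,4,6,7,8,9}→56  {1,3,4,5,6,7,8,9}→280  {2,3,4,5,6,7,8,9}→168
  placing 0:k first → 504 extensions
  placing 2:j first → 630 extensions
  placing 5:m first → 126 extensions
total linear extensions = 1260

1260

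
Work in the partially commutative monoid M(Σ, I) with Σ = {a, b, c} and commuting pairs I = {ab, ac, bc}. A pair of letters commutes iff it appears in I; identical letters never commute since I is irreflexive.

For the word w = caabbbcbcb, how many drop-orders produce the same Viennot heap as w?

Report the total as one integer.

drop 0:c onto floor
drop 1:a onto floor
drop 2:a onto {1:a}
drop 3:b onto floor
drop 4:b onto {3:b}
drop 5:b onto {4:b}
drop 6:c onto {0:c}
drop 7:b onto {5:b}
drop 8:c onto {6:c}
drop 9:b onto {7:b}
ground layer = {0:c, 1:a, 3:b}
drop-orders for the pieces not yet dropped (sum over which currently-grounded one goes next):
  1 to go: {2} 1  {8} 1  {9} 1
  2 to go: {1,2} 1  {2,8} 2  {2,9} 2  {6,8} 1  {7,9} 1  {8,9} 2
  3 to go: {0,6,8} 1  {1,2,8} 3  {1,2,9} 3  {2,6,8} 3  {2,7,9} 3  {2,8,9} 6  {5,7,9} 1  {6,8,9} 3  {7,8,9} 3
  4 to go: {0,2,6,8} 4  {0,6,8,9} 4  {1,2,6,8} 6  {1,2,7,9} 6  {1,2,8,9} 12  {2,5,7,9} 4  {2,6,8,9} 12  {2,7,8,9} 12  {4,5,7,9} 1  {5,7,8,9} 4  {6,7,8,9} 6
  5 to go: {0,1,2,6,8} 10  {0,2,6,8,9} 20  {0,6,7,8,9} 10  {1,2,5,7,9} 10  {1,2,6,8,9} 30  {1,2,7,8,9} 30  {2,4,5,7,9} 5  {2,5,7,8,9} 20  {2,6,7,8,9} 30  {3,4,5,7,9} 1  {4,5,7,8,9} 5  {5,6,7,8,9} 10
  6 to go: {0,1,2,6,8,9} 60  {0,2,6,7,8,9} 60  {0,5,6,7,8,9} 20  {1,2,4,5,7,9} 15  {1,2,5,7,8,9} 60  {1,2,6,7,8,9} 90  {2,3,4,5,7,9} 6  {2,4,5,7,8,9} 30  {2,5,6,7,8,9} 60  {3,4,5,7,8,9} 6  {4,5,6,7,8,9} 15
  7 to go: {0,1,2,6,7,8,9} 210  {0,2,5,6,7,8,9} 140  {0,4,5,6,7,8,9} 35  {1,2,3,4,5,7,9} 21  {1,2,4,5,7,8,9} 105  {1,2,5,6,7,8,9} 210  {2,3,4,5,7,8,9} 42  {2,4,5,6,7,8,9} 105  {3,4,5,6,7,8,9} 21
  8 to go: {0,1,2,5,6,7,8,9} 560  {0,2,4,5,6,7,8,9} 280  {0,3,4,5,6,7,8,9} 56  {1,2,3,4,5,7,8,9} 168  {1,2,4,5,6,7,8,9} 420  {2,3,4,5,6,7,8,9} 168
  if 0:c drops first: 756 orders
  if 1:a drops first: 504 orders
  if 3:b drops first: 1260 orders
heap linearizations: 2520

2520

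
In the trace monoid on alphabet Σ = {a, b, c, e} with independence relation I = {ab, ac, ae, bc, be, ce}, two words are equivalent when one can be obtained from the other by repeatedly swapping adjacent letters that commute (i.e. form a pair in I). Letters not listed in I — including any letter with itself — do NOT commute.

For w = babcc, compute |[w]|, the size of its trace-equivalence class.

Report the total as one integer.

#0=b has no predecessor
#1=a has no predecessor
#2=b depends on [0:b]
#3=c has no predecessor
#4=c depends on [3:c]
sources: [0:b, 1:a, 3:c]
N(rest) = Σ N(rest − s) over sources s of rest; N(one piece) = 1:
  size 1 → [1]=1  [2]=1  [4]=1
  size 2 → [0,2]=1  [1,2]=2  [1,4]=2  [2,4]=2  [3,4]=1
  size 3 → [0,1,2]=3  [0,2,4]=3  [1,2,4]=6  [1,3,4]=3  [2,3,4]=3
  first=0(b) contributes 12
  first=1(a) contributes 6
  first=3(c) contributes 12
|[w]| = 30

30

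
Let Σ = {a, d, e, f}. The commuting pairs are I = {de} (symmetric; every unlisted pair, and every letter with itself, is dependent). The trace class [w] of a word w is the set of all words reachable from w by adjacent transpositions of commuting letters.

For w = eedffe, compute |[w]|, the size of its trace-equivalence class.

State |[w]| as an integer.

3

piece 0:e — minimal
piece 1:e rests on {0:e}
piece 2:d — minimal
piece 3:f rests on {1:e, 2:d}
piece 4:f rests on {3:f}
piece 5:e rests on {4:f}
minimal pieces: {0:e, 2:d}
ways to finish when only these pieces remain (= sum over removing one remaining piece with nothing left below it):
  1 left: {5}→1
  2 left: {4,5}→1
  3 left: {3,4,5}→1
  4 left: {1,3,4,5}→1  {2,3,4,5}→1
  placing 0:e first → 2 extensions
  placing 2:d first → 1 extensions
total linear extensions = 3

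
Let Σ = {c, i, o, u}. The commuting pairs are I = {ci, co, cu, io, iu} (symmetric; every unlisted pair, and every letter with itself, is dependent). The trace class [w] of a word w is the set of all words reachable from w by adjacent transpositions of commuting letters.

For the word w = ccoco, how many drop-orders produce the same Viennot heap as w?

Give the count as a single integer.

10

drop 0:c onto floor
drop 1:c onto {0:c}
drop 2:o onto floor
drop 3:c onto {1:c}
drop 4:o onto {2:o}
ground layer = {0:c, 2:o}
drop-orders for the pieces not yet dropped (sum over which currently-grounded one goes next):
  1 to go: {3} 1  {4} 1
  2 to go: {1,3} 1  {2,4} 1  {3,4} 2
  3 to go: {0,1,3} 1  {1,3,4} 3  {2,3,4} 3
  if 0:c drops first: 6 orders
  if 2:o drops first: 4 orders
heap linearizations: 10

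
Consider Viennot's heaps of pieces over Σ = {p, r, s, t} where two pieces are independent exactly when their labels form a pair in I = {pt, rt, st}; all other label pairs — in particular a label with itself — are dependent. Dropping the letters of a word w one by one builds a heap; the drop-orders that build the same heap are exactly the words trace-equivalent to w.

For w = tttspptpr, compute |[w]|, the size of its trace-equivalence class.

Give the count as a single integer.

126

drop 0:t onto floor
drop 1:t onto {0:t}
drop 2:t onto {1:t}
drop 3:s onto floor
drop 4:p onto {3:s}
drop 5:p onto {4:p}
drop 6:t onto {2:t}
drop 7:p onto {5:p}
drop 8:r onto {7:p}
ground layer = {0:t, 3:s}
drop-orders for the pieces not yet dropped (sum over which currently-grounded one goes next):
  1 to go: {6} 1  {8} 1
  2 to go: {2,6} 1  {6,8} 2  {7,8} 1
  3 to go: {1,2,6} 1  {2,6,8} 3  {5,7,8} 1  {6,7,8} 3
  4 to go: {0,1,2,6} 1  {1,2,6,8} 4  {2,6,7,8} 6  {4,5,7,8} 1  {5,6,7,8} 4
  5 to go: {0,1,2,6,8} 5  {1,2,6,7,8} 10  {2,5,6,7,8} 10  {3,4,5,7,8} 1  {4,5,6,7,8} 5
  6 to go: {0,1,2,6,7,8} 15  {1,2,5,6,7,8} 20  {2,4,5,6,7,8} 15  {3,4,5,6,7,8} 6
  7 to go: {0,1,2,5,6,7,8} 35  {1,2,4,5,6,7,8} 35  {2,3,4,5,6,7,8} 21
  if 0:t drops first: 56 orders
  if 3:s drops first: 70 orders
heap linearizations: 126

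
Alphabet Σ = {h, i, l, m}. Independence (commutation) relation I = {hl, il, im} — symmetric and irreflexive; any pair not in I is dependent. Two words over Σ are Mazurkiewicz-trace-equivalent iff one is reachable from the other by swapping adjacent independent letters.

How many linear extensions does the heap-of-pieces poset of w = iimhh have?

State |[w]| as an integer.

piece 0:i — minimal
piece 1:i rests on {0:i}
piece 2:m — minimal
piece 3:h rests on {1:i, 2:m}
piece 4:h rests on {3:h}
minimal pieces: {0:i, 2:m}
ways to finish when only these pieces remain (= sum over removing one remaining piece with nothing left below it):
  1 left: {4}→1
  2 left: {3,4}→1
  3 left: {1,3,4}→1  {2,3,4}→1
  placing 0:i first → 2 extensions
  placing 2:m first → 1 extensions
total linear extensions = 3

3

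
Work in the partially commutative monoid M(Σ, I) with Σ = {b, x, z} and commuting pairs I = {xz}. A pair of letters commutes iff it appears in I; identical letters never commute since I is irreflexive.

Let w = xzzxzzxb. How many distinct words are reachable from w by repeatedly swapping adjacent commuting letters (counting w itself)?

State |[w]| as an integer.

35

0(x) covers ∅
1(z) covers ∅
2(z) covers 1:z
3(x) covers 0:x
4(z) covers 2:z
5(z) covers 4:z
6(x) covers 3:x
7(b) covers 5:z, 6:x
floor of heap: 0:x, 1:z
completions by unplaced set U, small U first (add the entries for U minus each lowest piece of U):
  |U|=1: {7}:1
  |U|=2: {5,7}:1  {6,7}:1
  |U|=3: {3,6,7}:1  {4,5,7}:1  {5,6,7}:2
  |U|=4: {0,3,6,7}:1  {2,4,5,7}:1  {3,5,6,7}:3  {4,5,6,7}:3
  |U|=5: {0,3,5,6,7}:4  {1,2,4,5,7}:1  {2,4,5,6,7}:4  {3,4,5,6,7}:6
  |U|=6: {0,3,4,5,6,7}:10  {1,2,4,5,6,7}:5  {2,3,4,5,6,7}:10
  start at 0(x): 15
  start at 1(z): 20
sum over floor = 35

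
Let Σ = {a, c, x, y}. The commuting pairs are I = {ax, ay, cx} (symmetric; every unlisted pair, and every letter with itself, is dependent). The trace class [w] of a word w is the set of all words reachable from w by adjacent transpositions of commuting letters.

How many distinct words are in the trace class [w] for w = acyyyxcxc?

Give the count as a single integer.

#0=a has no predecessor
#1=c depends on [0:a]
#2=y depends on [1:c]
#3=y depends on [2:y]
#4=y depends on [3:y]
#5=x depends on [4:y]
#6=c depends on [4:y]
#7=x depends on [5:x]
#8=c depends on [6:c]
sources: [0:a]
N(rest) = Σ N(rest − s) over sources s of rest; N(one piece) = 1:
  size 1 → [7]=1  [8]=1
  size 2 → [5,7]=1  [6,8]=1  [7,8]=2
  size 3 → [5,7,8]=3  [6,7,8]=3
  size 4 → [5,6,7,8]=6
  size 5 → [4,5,6,7,8]=6
  size 6 → [3,4,5,6,7,8]=6
  size 7 → [2,3,4,5,6,7,8]=6
  first=0(a) contributes 6

6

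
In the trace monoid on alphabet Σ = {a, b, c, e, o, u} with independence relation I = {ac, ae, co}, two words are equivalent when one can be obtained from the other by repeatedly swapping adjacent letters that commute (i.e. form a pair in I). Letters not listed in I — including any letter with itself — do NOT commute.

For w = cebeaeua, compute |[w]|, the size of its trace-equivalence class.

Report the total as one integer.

#0=c has no predecessor
#1=e depends on [0:c]
#2=b depends on [1:e]
#3=e depends on [2:b]
#4=a depends on [2:b]
#5=e depends on [3:e]
#6=u depends on [4:a, 5:e]
#7=a depends on [6:u]
sources: [0:c]
N(rest) = Σ N(rest − s) over sources s of rest; N(one piece) = 1:
  size 1 → [7]=1
  size 2 → [6,7]=1
  size 3 → [4,6,7]=1  [5,6,7]=1
  size 4 → [3,5,6,7]=1  [4,5,6,7]=2
  size 5 → [3,4,5,6,7]=3
  size 6 → [2,3,4,5,6,7]=3
  first=0(c) contributes 3

3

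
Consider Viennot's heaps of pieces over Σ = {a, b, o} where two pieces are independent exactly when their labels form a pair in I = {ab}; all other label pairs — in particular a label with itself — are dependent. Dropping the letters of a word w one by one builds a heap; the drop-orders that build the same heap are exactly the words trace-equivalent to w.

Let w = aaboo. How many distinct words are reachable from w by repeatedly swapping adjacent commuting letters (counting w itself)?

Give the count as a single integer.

3

piece 0:a — minimal
piece 1:a rests on {0:a}
piece 2:b — minimal
piece 3:o rests on {1:a, 2:b}
piece 4:o rests on {3:o}
minimal pieces: {0:a, 2:b}
ways to finish when only these pieces remain (= sum over removing one remaining piece with nothing left below it):
  1 left: {4}→1
  2 left: {3,4}→1
  3 left: {1,3,4}→1  {2,3,4}→1
  placing 0:a first → 2 extensions
  placing 2:b first → 1 extensions
total linear extensions = 3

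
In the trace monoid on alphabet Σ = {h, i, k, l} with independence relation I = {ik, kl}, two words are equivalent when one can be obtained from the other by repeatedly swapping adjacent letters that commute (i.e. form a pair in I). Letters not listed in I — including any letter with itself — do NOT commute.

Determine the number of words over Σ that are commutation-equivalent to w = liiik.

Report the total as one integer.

5

drop 0:l onto floor
drop 1:i onto {0:l}
drop 2:i onto {1:i}
drop 3:i onto {2:i}
drop 4:k onto floor
ground layer = {0:l, 4:k}
drop-orders for the pieces not yet dropped (sum over which currently-grounded one goes next):
  1 to go: {3} 1  {4} 1
  2 to go: {2,3} 1  {3,4} 2
  3 to go: {1,2,3} 1  {2,3,4} 3
  if 0:l drops first: 4 orders
  if 4:k drops first: 1 orders
heap linearizations: 5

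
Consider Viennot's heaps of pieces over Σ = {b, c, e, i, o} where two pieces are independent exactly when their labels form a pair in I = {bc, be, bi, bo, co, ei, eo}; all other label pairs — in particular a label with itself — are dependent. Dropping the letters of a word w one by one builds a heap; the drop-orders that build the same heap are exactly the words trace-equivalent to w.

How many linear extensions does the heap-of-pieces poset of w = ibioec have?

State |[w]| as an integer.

42

piece 0:i — minimal
piece 1:b — minimal
piece 2:i rests on {0:i}
piece 3:o rests on {2:i}
piece 4:e — minimal
piece 5:c rests on {2:i, 4:e}
minimal pieces: {0:i, 1:b, 4:e}
ways to finish when only these pieces remain (= sum over removing one remaining piece with nothing left below it):
  1 left: {1}→1  {3}→1  {5}→1
  2 left: {1,3}→2  {1,5}→2  {3,5}→2  {4,5}→1
  3 left: {1,3,5}→6  {1,4,5}→3  {2,3,5}→2  {3,4,5}→3
  4 left: {0,2,3,5}→2  {1,2,3,5}→8  {1,3,4,5}→12  {2,3,4,5}→5
  placing 0:i first → 25 extensions
  placing 1:b first → 7 extensions
  placing 4:e first → 10 extensions
total linear extensions = 42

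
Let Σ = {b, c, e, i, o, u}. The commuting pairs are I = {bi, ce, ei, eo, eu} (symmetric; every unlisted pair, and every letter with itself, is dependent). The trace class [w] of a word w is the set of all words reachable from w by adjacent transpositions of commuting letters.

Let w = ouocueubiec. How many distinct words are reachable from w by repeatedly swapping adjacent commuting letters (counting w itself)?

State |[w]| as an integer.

37

drop 0:o onto floor
drop 1:u onto {0:o}
drop 2:o onto {1:u}
drop 3:c onto {2:o}
drop 4:u onto {3:c}
drop 5:e onto floor
drop 6:u onto {4:u}
drop 7:b onto {5:e, 6:u}
drop 8:i onto {6:u}
drop 9:e onto {7:b}
drop 10:c onto {7:b, 8:i}
ground layer = {0:o, 5:e}
drop-orders for the pieces not yet dropped (sum over which currently-grounded one goes next):
  1 to go: {9} 1  {10} 1
  2 to go: {8,10} 1  {9,10} 2
  3 to go: {7,9,10} 2  {8,9,10} 3
  4 to go: {5,7,9,10} 2  {7,8,9,10} 5
  5 to go: {5,7,8,9,10} 7  {6,7,8,9,10} 5
  6 to go: {4,6,7,8,9,10} 5  {5,6,7,8,9,10} 12
  7 to go: {3,4,6,7,8,9,10} 5  {4,5,6,7,8,9,10} 17
  8 to go: {2,3,4,6,7,8,9,10} 5  {3,4,5,6,7,8,9,10} 22
  9 to go: {1,2,3,4,6,7,8,9,10} 5  {2,3,4,5,6,7,8,9,10} 27
  if 0:o drops first: 32 orders
  if 5:e drops first: 5 orders
heap linearizations: 37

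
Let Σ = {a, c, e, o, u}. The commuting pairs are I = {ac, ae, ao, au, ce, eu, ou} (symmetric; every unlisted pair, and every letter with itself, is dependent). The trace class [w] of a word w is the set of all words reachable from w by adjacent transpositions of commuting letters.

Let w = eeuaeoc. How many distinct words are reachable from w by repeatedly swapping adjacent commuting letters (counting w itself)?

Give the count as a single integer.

35

0(e) covers ∅
1(e) covers 0:e
2(u) covers ∅
3(a) covers ∅
4(e) covers 1:e
5(o) covers 4:e
6(c) covers 2:u, 5:o
floor of heap: 0:e, 2:u, 3:a
completions by unplaced set U, small U first (add the entries for U minus each lowest piece of U):
  |U|=1: {3}:1  {6}:1
  |U|=2: {2,6}:1  {3,6}:2  {5,6}:1
  |U|=3: {2,3,6}:3  {2,5,6}:2  {3,5,6}:3  {4,5,6}:1
  |U|=4: {1,4,5,6}:1  {2,3,5,6}:8  {2,4,5,6}:3  {3,4,5,6}:4
  |U|=5: {0,1,4,5,6}:1  {1,2,4,5,6}:4  {1,3,4,5,6}:5  {2,3,4,5,6}:15
  start at 0(e): 24
  start at 2(u): 6
  start at 3(a): 5
sum over floor = 35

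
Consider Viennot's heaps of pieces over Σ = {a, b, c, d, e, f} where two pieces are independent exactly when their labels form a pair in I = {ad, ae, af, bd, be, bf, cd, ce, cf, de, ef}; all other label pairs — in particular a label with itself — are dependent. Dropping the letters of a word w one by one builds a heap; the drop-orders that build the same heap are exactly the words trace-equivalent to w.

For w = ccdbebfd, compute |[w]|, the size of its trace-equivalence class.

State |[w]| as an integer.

280

piece 0:c — minimal
piece 1:c rests on {0:c}
piece 2:d — minimal
piece 3:b rests on {1:c}
piece 4:e — minimal
piece 5:b rests on {3:b}
piece 6:f rests on {2:d}
piece 7:d rests on {6:f}
minimal pieces: {0:c, 2:d, 4:e}
ways to finish when only these pieces remain (= sum over removing one remaining piece with nothing left below it):
  1 left: {4}→1  {5}→1  {7}→1
  2 left: {3,5}→1  {4,5}→2  {4,7}→2  {5,7}→2  {6,7}→1
  3 left: {1,3,5}→1  {2,6,7}→1  {3,4,5}→3  {3,5,7}→3  {4,5,7}→6  {4,6,7}→3  {5,6,7}→3
  4 left: {0,1,3,5}→1  {1,3,4,5}→4  {1,3,5,7}→4  {2,4,6,7}→4  {2,5,6,7}→4  {3,4,5,7}→12  {3,5,6,7}→6  {4,5,6,7}→12
  5 left: {0,1,3,4,5}→5  {0,1,3,5,7}→5  {1,3,4,5,7}→20  {1,3,5,6,7}→10  {2,3,5,6,7}→10  {2,4,5,6,7}→20  {3,4,5,6,7}→30
  6 left: {0,1,3,4,5,7}→30  {0,1,3,5,6,7}→15  {1,2,3,5,6,7}→20  {1,3,4,5,6,7}→60  {2,3,4,5,6,7}→60
  placing 0:c first → 140 extensions
  placing 2:d first → 105 extensions
  placing 4:e first → 35 extensions
total linear extensions = 280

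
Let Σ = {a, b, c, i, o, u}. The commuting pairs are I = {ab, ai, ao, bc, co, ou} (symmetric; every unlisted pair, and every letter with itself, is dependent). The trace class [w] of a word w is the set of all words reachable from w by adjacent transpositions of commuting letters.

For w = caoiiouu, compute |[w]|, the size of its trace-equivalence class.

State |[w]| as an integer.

piece 0:c — minimal
piece 1:a rests on {0:c}
piece 2:o — minimal
piece 3:i rests on {0:c, 2:o}
piece 4:i rests on {3:i}
piece 5:o rests on {4:i}
piece 6:u rests on {1:a, 4:i}
piece 7:u rests on {6:u}
minimal pieces: {0:c, 2:o}
ways to finish when only these pieces remain (= sum over removing one remaining piece with nothing left below it):
  1 left: {5}→1  {7}→1
  2 left: {5,7}→2  {6,7}→1
  3 left: {1,6,7}→1  {5,6,7}→3
  4 left: {1,5,6,7}→4  {4,5,6,7}→3
  5 left: {1,4,5,6,7}→7  {3,4,5,6,7}→3
  6 left: {1,3,4,5,6,7}→10  {2,3,4,5,6,7}→3
  placing 0:c first → 13 extensions
  placing 2:o first → 10 extensions
total linear extensions = 23

23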